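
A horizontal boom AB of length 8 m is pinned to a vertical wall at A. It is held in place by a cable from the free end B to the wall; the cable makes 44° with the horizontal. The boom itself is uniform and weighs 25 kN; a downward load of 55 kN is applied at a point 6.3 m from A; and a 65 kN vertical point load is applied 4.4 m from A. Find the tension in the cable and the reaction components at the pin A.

ΣM about A: T·sin44°·8 − 25·4 − 55·6.3 − 65·4.4 = 0 → T = 732.5/(8·0.694658) = 131.809 ≈ 131.8 kN.
ΣF_x = 0: A_x − T·cos44° = 0 → A_x = 131.809 × 0.71934 = 94.82 kN.
ΣF_y = 0: A_y + T·sin44° − 25 − 55 − 65 = 0 → A_y = 145 − 131.809 × 0.694658 = 53.44 kN.

T = 131.8 kN, A_x = 94.82 kN, A_y = 53.44 kN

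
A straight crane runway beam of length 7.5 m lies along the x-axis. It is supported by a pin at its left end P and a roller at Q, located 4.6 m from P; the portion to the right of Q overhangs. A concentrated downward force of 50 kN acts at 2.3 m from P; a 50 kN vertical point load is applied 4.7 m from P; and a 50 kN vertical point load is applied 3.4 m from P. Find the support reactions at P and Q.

Moments about P: Q_y·4.6 − 50·2.3 − 50·4.7 − 50·3.4 = 0 → Q_y = 520/4.6 = 113.043 ≈ 113.0 kN.
ΣF_y = 0: P_y + 113.043 − 50 − 50 − 50 = 0 → P_y = 36.96 kN.
ΣF_x = 0: no horizontal applied forces, so P_x = 0.

P_x = 0, P_y = 36.96 kN, Q_y = 113.0 kN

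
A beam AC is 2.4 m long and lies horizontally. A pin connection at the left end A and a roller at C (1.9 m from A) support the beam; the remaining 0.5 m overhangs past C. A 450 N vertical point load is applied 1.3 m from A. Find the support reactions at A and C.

Taking moments about A: C_y·1.9 − 450·1.3 = 0 → C_y = 585/1.9 = 307.895 ≈ 307.9 N.
ΣF_y = 0: A_y + 307.895 − 450 = 0 → A_y = 142.1 N.
ΣF_x = 0: no horizontal applied forces, so A_x = 0.

A_x = 0, A_y = 142.1 N, C_y = 307.9 N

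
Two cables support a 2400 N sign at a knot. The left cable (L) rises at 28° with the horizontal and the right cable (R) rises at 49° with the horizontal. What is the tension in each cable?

T_L = 1616 N, T_R = 2175 N

ΣF_x = 0: −T_L·cos28° + T_R·cos49° = 0 → T_R = 1.34584·T_L.
ΣF_y = 0: T_L·sin28° + T_R·sin49° = 2400.
Substitute: T_L·(0.469472 + 1.34584·0.75471) = 2400 → T_L = 1615.95 ≈ 1616 N.
Then T_R = 1.34584 × 1615.95 = 2175 N.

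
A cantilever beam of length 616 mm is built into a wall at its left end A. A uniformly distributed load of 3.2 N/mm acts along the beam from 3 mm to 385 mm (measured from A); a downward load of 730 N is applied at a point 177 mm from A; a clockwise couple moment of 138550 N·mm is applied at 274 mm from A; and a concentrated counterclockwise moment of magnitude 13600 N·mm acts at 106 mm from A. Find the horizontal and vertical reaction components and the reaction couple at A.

A_x = 0, A_y = 1952 N, M_A = 491300 N·mm

Resultant of the distributed load: 3.2 × 382 = 1222.4 N at 194 mm from A.
ΣF_x = 0: A_x = 0.
ΣF_y = 0: A_y − 3.2·382 − 730 = 0 → A_y = 1952 N.
ΣM about A: M_A − (3.2·382)·194 − 730·177 − 138550 + 13600 = 0 → M_A = 491300 N·mm.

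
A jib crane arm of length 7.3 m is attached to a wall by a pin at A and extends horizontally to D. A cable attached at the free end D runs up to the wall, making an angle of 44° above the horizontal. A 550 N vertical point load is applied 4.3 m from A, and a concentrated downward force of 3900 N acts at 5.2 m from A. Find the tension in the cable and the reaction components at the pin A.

ΣM about A: T·sin44°·7.3 − 550·4.3 − 3900·5.2 = 0 → T = 22645/(7.3·0.694658) = 4465.59 ≈ 4466 N.
ΣF_x = 0: A_x − T·cos44° = 0 → A_x = 4465.59 × 0.71934 = 3212 N.
ΣF_y = 0: A_y + T·sin44° − 550 − 3900 = 0 → A_y = 4450 − 4465.59 × 0.694658 = 1348 N.

T = 4466 N, A_x = 3212 N, A_y = 1348 N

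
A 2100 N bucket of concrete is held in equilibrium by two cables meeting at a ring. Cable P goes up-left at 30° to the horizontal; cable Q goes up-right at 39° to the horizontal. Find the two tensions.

T_P = 1748 N, T_Q = 1948 N

ΣF_x = 0: −T_P·cos30° + T_Q·cos39° = 0 → T_Q = 1.11437·T_P.
ΣF_y = 0: T_P·sin30° + T_Q·sin39° = 2100.
Substitute: T_P·(0.5 + 1.11437·0.62932) = 2100 → T_P = 1748.11 ≈ 1748 N.
Then T_Q = 1.11437 × 1748.11 = 1948 N.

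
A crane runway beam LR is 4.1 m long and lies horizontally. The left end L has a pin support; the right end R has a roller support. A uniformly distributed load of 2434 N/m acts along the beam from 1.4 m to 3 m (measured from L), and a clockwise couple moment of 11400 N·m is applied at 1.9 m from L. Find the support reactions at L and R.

L_x = 0, L_y = -975.8 N, R_y = 4870 N

Resultant of the distributed load: 2434 × 1.6 = 3894.4 N at 2.2 m from L.
Moments about L: R_y·4.1 − (2434·1.6)·2.2 − 11400 = 0 → R_y = 19967.68/4.1 = 4870.17 ≈ 4870 N.
ΣF_y = 0: L_y + 4870.17 − 2434·1.6 = 0 → L_y = -975.8 N.
ΣF_x = 0: no horizontal applied forces, so L_x = 0.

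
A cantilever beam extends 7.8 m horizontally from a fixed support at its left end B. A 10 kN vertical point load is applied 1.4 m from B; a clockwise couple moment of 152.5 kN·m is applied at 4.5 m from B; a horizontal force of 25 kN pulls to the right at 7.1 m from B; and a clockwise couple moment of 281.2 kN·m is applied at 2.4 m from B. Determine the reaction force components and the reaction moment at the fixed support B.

ΣF_x = 0: B_x + 25 = 0 → B_x = -25.00 kN.
ΣF_y = 0: B_y − 10 = 0 → B_y = 10.00 kN.
ΣM about B: M_B − 10·1.4 − 152.5 − 281.2 = 0 → M_B = 447.7 kN·m.

B_x = -25.00 kN, B_y = 10.00 kN, M_B = 447.7 kN·m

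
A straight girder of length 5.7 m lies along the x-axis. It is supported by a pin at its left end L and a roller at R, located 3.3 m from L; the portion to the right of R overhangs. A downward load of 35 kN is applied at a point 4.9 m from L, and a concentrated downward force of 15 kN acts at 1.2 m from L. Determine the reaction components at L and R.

ΣM about L: R_y·3.3 − 35·4.9 − 15·1.2 = 0 → R_y = 189.5/3.3 = 57.4242 ≈ 57.42 kN.
ΣF_y = 0: L_y + 57.4242 − 35 − 15 = 0 → L_y = -7.424 kN.
ΣF_x = 0: no horizontal applied forces, so L_x = 0.

L_x = 0, L_y = -7.424 kN, R_y = 57.42 kN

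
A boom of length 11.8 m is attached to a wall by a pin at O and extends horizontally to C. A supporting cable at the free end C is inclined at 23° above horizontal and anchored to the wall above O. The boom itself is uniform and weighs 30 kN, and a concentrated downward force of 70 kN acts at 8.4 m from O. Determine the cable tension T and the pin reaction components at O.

T = 165.9 kN, O_x = 152.7 kN, O_y = 35.17 kN

ΣM about O: T·sin23°·11.8 − 30·5.9 − 70·8.4 = 0 → T = 765/(11.8·0.390731) = 165.921 ≈ 165.9 kN.
ΣF_x = 0: O_x − T·cos23° = 0 → O_x = 165.921 × 0.920505 = 152.7 kN.
ΣF_y = 0: O_y + T·sin23° − 30 − 70 = 0 → O_y = 100 − 165.921 × 0.390731 = 35.17 kN.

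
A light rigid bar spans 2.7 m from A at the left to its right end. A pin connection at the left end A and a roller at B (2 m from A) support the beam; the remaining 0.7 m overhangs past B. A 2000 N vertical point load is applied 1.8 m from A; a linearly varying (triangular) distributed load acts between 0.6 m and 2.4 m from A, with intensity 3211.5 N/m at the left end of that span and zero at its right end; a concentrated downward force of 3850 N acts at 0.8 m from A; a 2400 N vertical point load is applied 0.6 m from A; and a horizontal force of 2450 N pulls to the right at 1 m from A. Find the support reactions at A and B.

Resultant of the triangular load: ½ × 3211.5 × 1.8 = 2890.35 N, acting at 1.2 m from A (one-third of the span from the peak).
Taking moments about A: B_y·2 − 2000·1.8 − (½·3211.5·1.8)·1.2 − 3850·0.8 − 2400·0.6 = 0 → B_y = 11588.42/2 = 5794.21 ≈ 5794 N.
ΣF_y = 0: A_y + 5794.21 − 2000 − ½·3211.5·1.8 − 3850 − 2400 = 0 → A_y = 5346 N.
ΣF_x = 0: A_x + 2450 = 0 → A_x = -2450 N.

A_x = -2450 N, A_y = 5346 N, B_y = 5794 N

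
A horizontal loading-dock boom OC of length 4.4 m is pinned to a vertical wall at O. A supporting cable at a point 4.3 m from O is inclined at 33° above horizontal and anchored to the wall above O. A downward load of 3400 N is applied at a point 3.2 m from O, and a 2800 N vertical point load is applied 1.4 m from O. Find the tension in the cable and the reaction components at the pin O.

T = 6320 N, O_x = 5300 N, O_y = 2758 N

ΣM about O: T·sin33°·4.3 − 3400·3.2 − 2800·1.4 = 0 → T = 14800/(4.3·0.544639) = 6319.53 ≈ 6320 N.
ΣF_x = 0: O_x − T·cos33° = 0 → O_x = 6319.53 × 0.838671 = 5300 N.
ΣF_y = 0: O_y + T·sin33° − 3400 − 2800 = 0 → O_y = 6200 − 6319.53 × 0.544639 = 2758 N.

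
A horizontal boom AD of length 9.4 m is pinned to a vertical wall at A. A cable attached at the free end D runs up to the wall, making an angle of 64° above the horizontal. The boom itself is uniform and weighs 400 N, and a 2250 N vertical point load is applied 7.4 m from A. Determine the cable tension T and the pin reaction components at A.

T = 2193 N, A_x = 961.5 N, A_y = 678.7 N

ΣM about A: T·sin64°·9.4 − 400·4.7 − 2250·7.4 = 0 → T = 18530/(9.4·0.898794) = 2193.25 ≈ 2193 N.
ΣF_x = 0: A_x − T·cos64° = 0 → A_x = 2193.25 × 0.438371 = 961.5 N.
ΣF_y = 0: A_y + T·sin64° − 400 − 2250 = 0 → A_y = 2650 − 2193.25 × 0.898794 = 678.7 N.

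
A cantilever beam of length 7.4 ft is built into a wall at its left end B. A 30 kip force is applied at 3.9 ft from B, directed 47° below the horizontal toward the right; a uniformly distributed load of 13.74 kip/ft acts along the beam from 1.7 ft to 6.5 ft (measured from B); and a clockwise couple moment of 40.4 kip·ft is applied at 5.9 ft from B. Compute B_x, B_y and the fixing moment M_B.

Resultant of the distributed load: 13.74 × 4.8 = 65.952 kip at 4.1 ft from B.
ΣF_x = 0: B_x + 30·cos47° = 0 → B_x = -20.46 kip.
ΣF_y = 0: B_y − 30·sin47° − 13.74·4.8 = 0 → B_y = 87.89 kip.
ΣM about B: M_B − 30·sin47°·3.9 − (13.74·4.8)·4.1 − 40.4 = 0 → M_B = 396.4 kip·ft.

B_x = -20.46 kip, B_y = 87.89 kip, M_B = 396.4 kip·ft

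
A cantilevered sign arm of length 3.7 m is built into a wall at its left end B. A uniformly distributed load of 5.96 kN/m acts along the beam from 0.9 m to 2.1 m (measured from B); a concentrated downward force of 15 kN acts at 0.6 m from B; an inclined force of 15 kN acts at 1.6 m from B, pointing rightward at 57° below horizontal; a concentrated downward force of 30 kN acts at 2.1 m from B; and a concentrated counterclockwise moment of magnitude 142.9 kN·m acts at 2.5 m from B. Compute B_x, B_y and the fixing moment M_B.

Resultant of the distributed load: 5.96 × 1.2 = 7.152 kN at 1.5 m from B.
ΣF_x = 0: B_x + 15·cos57° = 0 → B_x = -8.170 kN.
ΣF_y = 0: B_y − 5.96·1.2 − 15 − 15·sin57° − 30 = 0 → B_y = 64.73 kN.
ΣM about B: M_B − (5.96·1.2)·1.5 − 15·0.6 − 15·sin57°·1.6 − 30·2.1 + 142.9 = 0 → M_B = -40.04 kN·m.

B_x = -8.170 kN, B_y = 64.73 kN, M_B = -40.04 kN·m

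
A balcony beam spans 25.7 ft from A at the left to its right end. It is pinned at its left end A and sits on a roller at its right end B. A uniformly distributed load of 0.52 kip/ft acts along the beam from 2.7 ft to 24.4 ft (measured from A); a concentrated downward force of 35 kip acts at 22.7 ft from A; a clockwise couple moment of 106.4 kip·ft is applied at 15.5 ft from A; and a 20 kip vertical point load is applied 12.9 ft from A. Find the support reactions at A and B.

A_x = 0, A_y = 15.24 kip, B_y = 51.04 kip

Resultant of the distributed load: 0.52 × 21.7 = 11.284 kip at 13.55 ft from A.
Taking moments about A: B_y·25.7 − (0.52·21.7)·13.55 − 35·22.7 − 106.4 − 20·12.9 = 0 → B_y = 1311.7982/25.7 = 51.0427 ≈ 51.04 kip.
ΣF_y = 0: A_y + 51.0427 − 0.52·21.7 − 35 − 20 = 0 → A_y = 15.24 kip.
ΣF_x = 0: no horizontal applied forces, so A_x = 0.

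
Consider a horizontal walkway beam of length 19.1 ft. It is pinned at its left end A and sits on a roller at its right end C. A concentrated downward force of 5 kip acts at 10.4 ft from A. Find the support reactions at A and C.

A_x = 0, A_y = 2.277 kip, C_y = 2.723 kip

Moments about A: C_y·19.1 − 5·10.4 = 0 → C_y = 52/19.1 = 2.72251 ≈ 2.723 kip.
ΣF_y = 0: A_y + 2.72251 − 5 = 0 → A_y = 2.277 kip.
ΣF_x = 0: no horizontal applied forces, so A_x = 0.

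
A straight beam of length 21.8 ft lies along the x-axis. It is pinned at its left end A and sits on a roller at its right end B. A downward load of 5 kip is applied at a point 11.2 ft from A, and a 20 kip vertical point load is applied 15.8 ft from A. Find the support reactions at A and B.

Moments about A: B_y·21.8 − 5·11.2 − 20·15.8 = 0 → B_y = 372/21.8 = 17.0642 ≈ 17.06 kip.
ΣF_y = 0: A_y + 17.0642 − 5 − 20 = 0 → A_y = 7.936 kip.
ΣF_x = 0: no horizontal applied forces, so A_x = 0.

A_x = 0, A_y = 7.936 kip, B_y = 17.06 kip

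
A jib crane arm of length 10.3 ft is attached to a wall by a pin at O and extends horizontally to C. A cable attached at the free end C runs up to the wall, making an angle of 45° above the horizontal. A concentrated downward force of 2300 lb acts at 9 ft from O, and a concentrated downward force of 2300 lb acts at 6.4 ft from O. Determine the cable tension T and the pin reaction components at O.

ΣM about O: T·sin45°·10.3 − 2300·9 − 2300·6.4 = 0 → T = 35420/(10.3·0.707107) = 4863.25 ≈ 4863 lb.
ΣF_x = 0: O_x − T·cos45° = 0 → O_x = 4863.25 × 0.707107 = 3439 lb.
ΣF_y = 0: O_y + T·sin45° − 2300 − 2300 = 0 → O_y = 4600 − 4863.25 × 0.707107 = 1161 lb.

T = 4863 lb, O_x = 3439 lb, O_y = 1161 lb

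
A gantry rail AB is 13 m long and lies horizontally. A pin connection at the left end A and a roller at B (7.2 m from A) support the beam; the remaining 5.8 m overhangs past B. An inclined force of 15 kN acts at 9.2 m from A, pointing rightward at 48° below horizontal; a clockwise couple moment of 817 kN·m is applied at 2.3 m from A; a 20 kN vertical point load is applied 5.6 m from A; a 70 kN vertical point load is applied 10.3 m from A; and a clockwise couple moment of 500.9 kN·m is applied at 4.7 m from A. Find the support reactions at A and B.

Moments about A: B_y·7.2 − 15·sin48°·9.2 − 817 − 20·5.6 − 70·10.3 − 500.9 = 0 → B_y = 2253.45/7.2 = 312.979 ≈ 313.0 kN.
ΣF_y = 0: A_y + 312.979 − 15·sin48° − 20 − 70 = 0 → A_y = -211.8 kN.
ΣF_x = 0: A_x + 15·cos48° = 0 → A_x = -10.04 kN.

A_x = -10.04 kN, A_y = -211.8 kN, B_y = 313.0 kN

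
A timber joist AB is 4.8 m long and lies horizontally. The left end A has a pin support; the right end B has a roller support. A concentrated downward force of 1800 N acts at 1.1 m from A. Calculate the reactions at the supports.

ΣM about A: B_y·4.8 − 1800·1.1 = 0 → B_y = 1980/4.8 = 412.5 N.
ΣF_y = 0: A_y + 412.5 − 1800 = 0 → A_y = 1388 N.
ΣF_x = 0: no horizontal applied forces, so A_x = 0.

A_x = 0, A_y = 1388 N, B_y = 412.5 N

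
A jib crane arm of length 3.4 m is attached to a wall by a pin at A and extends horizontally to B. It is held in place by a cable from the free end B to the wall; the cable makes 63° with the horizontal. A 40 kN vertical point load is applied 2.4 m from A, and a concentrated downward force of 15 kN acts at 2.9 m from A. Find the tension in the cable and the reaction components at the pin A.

ΣM about A: T·sin63°·3.4 − 40·2.4 − 15·2.9 = 0 → T = 139.5/(3.4·0.891007) = 46.0484 ≈ 46.05 kN.
ΣF_x = 0: A_x − T·cos63° = 0 → A_x = 46.0484 × 0.45399 = 20.91 kN.
ΣF_y = 0: A_y + T·sin63° − 40 − 15 = 0 → A_y = 55 − 46.0484 × 0.891007 = 13.97 kN.

T = 46.05 kN, A_x = 20.91 kN, A_y = 13.97 kN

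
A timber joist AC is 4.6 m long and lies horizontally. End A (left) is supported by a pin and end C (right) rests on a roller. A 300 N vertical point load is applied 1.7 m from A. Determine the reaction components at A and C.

Moments about A: C_y·4.6 − 300·1.7 = 0 → C_y = 510/4.6 = 110.87 ≈ 110.9 N.
ΣF_y = 0: A_y + 110.87 − 300 = 0 → A_y = 189.1 N.
ΣF_x = 0: no horizontal applied forces, so A_x = 0.

A_x = 0, A_y = 189.1 N, C_y = 110.9 N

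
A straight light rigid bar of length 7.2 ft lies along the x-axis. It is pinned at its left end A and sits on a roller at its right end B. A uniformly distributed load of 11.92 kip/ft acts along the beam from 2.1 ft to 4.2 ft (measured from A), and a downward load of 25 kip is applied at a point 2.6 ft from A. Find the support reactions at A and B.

Resultant of the distributed load: 11.92 × 2.1 = 25.032 kip at 3.15 ft from A.
Taking moments about A: B_y·7.2 − (11.92·2.1)·3.15 − 25·2.6 = 0 → B_y = 143.8508/7.2 = 19.9793 ≈ 19.98 kip.
ΣF_y = 0: A_y + 19.9793 − 11.92·2.1 − 25 = 0 → A_y = 30.05 kip.
ΣF_x = 0: no horizontal applied forces, so A_x = 0.

A_x = 0, A_y = 30.05 kip, B_y = 19.98 kip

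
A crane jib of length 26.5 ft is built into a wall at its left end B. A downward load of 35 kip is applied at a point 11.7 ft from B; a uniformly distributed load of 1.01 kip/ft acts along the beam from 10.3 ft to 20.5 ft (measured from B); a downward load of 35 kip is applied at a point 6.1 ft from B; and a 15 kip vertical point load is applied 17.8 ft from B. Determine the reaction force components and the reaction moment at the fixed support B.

Resultant of the distributed load: 1.01 × 10.2 = 10.302 kip at 15.4 ft from B.
ΣF_x = 0: B_x = 0.
ΣF_y = 0: B_y − 35 − 1.01·10.2 − 35 − 15 = 0 → B_y = 95.30 kip.
ΣM about B: M_B − 35·11.7 − (1.01·10.2)·15.4 − 35·6.1 − 15·17.8 = 0 → M_B = 1049 kip·ft.

B_x = 0, B_y = 95.30 kip, M_B = 1049 kip·ft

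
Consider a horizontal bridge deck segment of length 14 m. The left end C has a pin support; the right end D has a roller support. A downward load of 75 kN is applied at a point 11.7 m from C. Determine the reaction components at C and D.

C_x = 0, C_y = 12.32 kN, D_y = 62.68 kN

Moments about C: D_y·14 − 75·11.7 = 0 → D_y = 877.5/14 = 62.6786 ≈ 62.68 kN.
ΣF_y = 0: C_y + 62.6786 − 75 = 0 → C_y = 12.32 kN.
ΣF_x = 0: no horizontal applied forces, so C_x = 0.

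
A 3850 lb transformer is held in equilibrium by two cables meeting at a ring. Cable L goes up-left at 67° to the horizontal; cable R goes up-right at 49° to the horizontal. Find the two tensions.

T_L = 2810 lb, T_R = 1674 lb

ΣF_x = 0: −T_L·cos67° + T_R·cos49° = 0 → T_R = 0.595573·T_L.
ΣF_y = 0: T_L·sin67° + T_R·sin49° = 3850.
Substitute: T_L·(0.920505 + 0.595573·0.75471) = 3850 → T_L = 2810.24 ≈ 2810 lb.
Then T_R = 0.595573 × 2810.24 = 1674 lb.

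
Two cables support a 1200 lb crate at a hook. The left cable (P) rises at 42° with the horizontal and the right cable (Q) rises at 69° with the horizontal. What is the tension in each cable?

T_P = 460.6 lb, T_Q = 955.2 lb

ΣF_x = 0: −T_P·cos42° + T_Q·cos69° = 0 → T_Q = 2.07369·T_P.
ΣF_y = 0: T_P·sin42° + T_Q·sin69° = 1200.
Substitute: T_P·(0.669131 + 2.07369·0.93358) = 1200 → T_P = 460.637 ≈ 460.6 lb.
Then T_Q = 2.07369 × 460.637 = 955.2 lb.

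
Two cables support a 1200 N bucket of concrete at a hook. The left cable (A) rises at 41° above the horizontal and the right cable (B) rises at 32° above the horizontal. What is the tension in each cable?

T_A = 1064 N, T_B = 947.0 N

ΣF_x = 0: −T_A·cos41° + T_B·cos32° = 0 → T_B = 0.889937·T_A.
ΣF_y = 0: T_A·sin41° + T_B·sin32° = 1200.
Substitute: T_A·(0.656059 + 0.889937·0.529919) = 1200 → T_A = 1064.16 ≈ 1064 N.
Then T_B = 0.889937 × 1064.16 = 947.0 N.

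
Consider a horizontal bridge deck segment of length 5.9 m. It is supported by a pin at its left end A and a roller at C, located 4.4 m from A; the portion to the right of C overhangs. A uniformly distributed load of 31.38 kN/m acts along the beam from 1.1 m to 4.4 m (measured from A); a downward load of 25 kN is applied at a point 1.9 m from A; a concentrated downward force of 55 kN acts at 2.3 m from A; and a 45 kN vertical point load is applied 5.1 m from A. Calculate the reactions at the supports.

Resultant of the distributed load: 31.38 × 3.3 = 103.554 kN at 2.75 m from A.
ΣM about A: C_y·4.4 − (31.38·3.3)·2.75 − 25·1.9 − 55·2.3 − 45·5.1 = 0 → C_y = 688.2735/4.4 = 156.426 ≈ 156.4 kN.
ΣF_y = 0: A_y + 156.426 − 31.38·3.3 − 25 − 55 − 45 = 0 → A_y = 72.13 kN.
ΣF_x = 0: no horizontal applied forces, so A_x = 0.

A_x = 0, A_y = 72.13 kN, C_y = 156.4 kN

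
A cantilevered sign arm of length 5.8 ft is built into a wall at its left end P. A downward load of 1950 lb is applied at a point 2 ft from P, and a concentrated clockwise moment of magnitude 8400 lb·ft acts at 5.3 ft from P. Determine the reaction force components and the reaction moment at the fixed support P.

P_x = 0, P_y = 1950 lb, M_P = 12300 lb·ft

ΣF_x = 0: P_x = 0.
ΣF_y = 0: P_y − 1950 = 0 → P_y = 1950 lb.
ΣM about P: M_P − 1950·2 − 8400 = 0 → M_P = 12300 lb·ft.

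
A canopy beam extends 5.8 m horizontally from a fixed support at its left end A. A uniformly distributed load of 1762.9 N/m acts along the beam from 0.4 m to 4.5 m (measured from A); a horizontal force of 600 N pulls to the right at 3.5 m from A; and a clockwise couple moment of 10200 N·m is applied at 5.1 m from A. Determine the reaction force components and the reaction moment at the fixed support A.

Resultant of the distributed load: 1762.9 × 4.1 = 7227.89 N at 2.45 m from A.
ΣF_x = 0: A_x + 600 = 0 → A_x = -600.0 N.
ΣF_y = 0: A_y − 1762.9·4.1 = 0 → A_y = 7228 N.
ΣM about A: M_A − (1762.9·4.1)·2.45 − 10200 = 0 → M_A = 27910 N·m.

A_x = -600.0 N, A_y = 7228 N, M_A = 27910 N·m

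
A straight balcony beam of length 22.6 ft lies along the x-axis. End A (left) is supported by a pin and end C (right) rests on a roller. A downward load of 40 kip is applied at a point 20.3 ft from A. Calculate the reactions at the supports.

A_x = 0, A_y = 4.071 kip, C_y = 35.93 kip

Moments about A: C_y·22.6 − 40·20.3 = 0 → C_y = 812/22.6 = 35.9292 ≈ 35.93 kip.
ΣF_y = 0: A_y + 35.9292 − 40 = 0 → A_y = 4.071 kip.
ΣF_x = 0: no horizontal applied forces, so A_x = 0.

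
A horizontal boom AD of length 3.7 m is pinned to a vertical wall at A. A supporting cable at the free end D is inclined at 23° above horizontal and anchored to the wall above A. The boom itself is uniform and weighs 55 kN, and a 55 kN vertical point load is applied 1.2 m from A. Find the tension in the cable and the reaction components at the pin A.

ΣM about A: T·sin23°·3.7 − 55·1.85 − 55·1.2 = 0 → T = 167.75/(3.7·0.390731) = 116.033 ≈ 116.0 kN.
ΣF_x = 0: A_x − T·cos23° = 0 → A_x = 116.033 × 0.920505 = 106.8 kN.
ΣF_y = 0: A_y + T·sin23° − 55 − 55 = 0 → A_y = 110 − 116.033 × 0.390731 = 64.66 kN.

T = 116.0 kN, A_x = 106.8 kN, A_y = 64.66 kN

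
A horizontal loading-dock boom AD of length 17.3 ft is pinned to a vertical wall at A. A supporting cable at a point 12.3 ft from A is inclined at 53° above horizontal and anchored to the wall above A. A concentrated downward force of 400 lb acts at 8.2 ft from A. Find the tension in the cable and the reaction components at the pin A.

ΣM about A: T·sin53°·12.3 − 400·8.2 = 0 → T = 3280/(12.3·0.798636) = 333.903 ≈ 333.9 lb.
ΣF_x = 0: A_x − T·cos53° = 0 → A_x = 333.903 × 0.601815 = 200.9 lb.
ΣF_y = 0: A_y + T·sin53° − 400 = 0 → A_y = 400 − 333.903 × 0.798636 = 133.3 lb.

T = 333.9 lb, A_x = 200.9 lb, A_y = 133.3 lb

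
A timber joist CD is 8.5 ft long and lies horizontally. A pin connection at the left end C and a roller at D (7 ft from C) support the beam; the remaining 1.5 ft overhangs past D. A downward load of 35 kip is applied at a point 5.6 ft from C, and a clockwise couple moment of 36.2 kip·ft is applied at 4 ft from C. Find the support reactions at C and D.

Taking moments about C: D_y·7 − 35·5.6 − 36.2 = 0 → D_y = 232.2/7 = 33.1714 ≈ 33.17 kip.
ΣF_y = 0: C_y + 33.1714 − 35 = 0 → C_y = 1.829 kip.
ΣF_x = 0: no horizontal applied forces, so C_x = 0.

C_x = 0, C_y = 1.829 kip, D_y = 33.17 kip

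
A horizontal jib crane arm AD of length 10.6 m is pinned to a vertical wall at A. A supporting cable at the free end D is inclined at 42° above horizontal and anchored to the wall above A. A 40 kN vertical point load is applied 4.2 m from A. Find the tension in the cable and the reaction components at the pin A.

T = 23.69 kN, A_x = 17.60 kN, A_y = 24.15 kN

ΣM about A: T·sin42°·10.6 − 40·4.2 = 0 → T = 168/(10.6·0.669131) = 23.686 ≈ 23.69 kN.
ΣF_x = 0: A_x − T·cos42° = 0 → A_x = 23.686 × 0.743145 = 17.60 kN.
ΣF_y = 0: A_y + T·sin42° − 40 = 0 → A_y = 40 − 23.686 × 0.669131 = 24.15 kN.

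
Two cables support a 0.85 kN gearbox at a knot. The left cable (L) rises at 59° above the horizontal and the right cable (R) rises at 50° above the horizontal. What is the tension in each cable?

T_L = 0.5779 kN, T_R = 0.4630 kN

ΣF_x = 0: −T_L·cos59° + T_R·cos50° = 0 → T_R = 0.801257·T_L.
ΣF_y = 0: T_L·sin59° + T_R·sin50° = 0.85.
Substitute: T_L·(0.857167 + 0.801257·0.766044) = 0.85 → T_L = 0.577852 ≈ 0.5779 kN.
Then T_R = 0.801257 × 0.577852 = 0.4630 kN.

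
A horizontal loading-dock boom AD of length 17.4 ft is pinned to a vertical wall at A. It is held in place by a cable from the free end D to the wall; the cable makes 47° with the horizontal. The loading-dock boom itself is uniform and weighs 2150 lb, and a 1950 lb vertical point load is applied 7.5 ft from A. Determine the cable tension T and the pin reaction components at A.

ΣM about A: T·sin47°·17.4 − 2150·8.7 − 1950·7.5 = 0 → T = 33330/(17.4·0.731354) = 2619.14 ≈ 2619 lb.
ΣF_x = 0: A_x − T·cos47° = 0 → A_x = 2619.14 × 0.681998 = 1786 lb.
ΣF_y = 0: A_y + T·sin47° − 2150 − 1950 = 0 → A_y = 4100 − 2619.14 × 0.731354 = 2184 lb.

T = 2619 lb, A_x = 1786 lb, A_y = 2184 lb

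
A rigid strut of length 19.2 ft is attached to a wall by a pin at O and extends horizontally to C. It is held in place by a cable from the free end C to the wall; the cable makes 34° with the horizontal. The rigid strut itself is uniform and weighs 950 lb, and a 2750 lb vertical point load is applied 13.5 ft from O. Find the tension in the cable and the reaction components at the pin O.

T = 4307 lb, O_x = 3571 lb, O_y = 1291 lb

ΣM about O: T·sin34°·19.2 − 950·9.6 − 2750·13.5 = 0 → T = 46245/(19.2·0.559193) = 4307.27 ≈ 4307 lb.
ΣF_x = 0: O_x − T·cos34° = 0 → O_x = 4307.27 × 0.829038 = 3571 lb.
ΣF_y = 0: O_y + T·sin34° − 950 − 2750 = 0 → O_y = 3700 − 4307.27 × 0.559193 = 1291 lb.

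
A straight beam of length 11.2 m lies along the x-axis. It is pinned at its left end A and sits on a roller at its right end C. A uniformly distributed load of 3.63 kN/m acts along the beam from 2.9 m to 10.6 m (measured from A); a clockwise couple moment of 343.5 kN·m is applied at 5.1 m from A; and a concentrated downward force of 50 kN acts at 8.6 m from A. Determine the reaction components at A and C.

A_x = 0, A_y = -7.957 kN, C_y = 85.91 kN

Resultant of the distributed load: 3.63 × 7.7 = 27.951 kN at 6.75 m from A.
Moments about A: C_y·11.2 − (3.63·7.7)·6.75 − 343.5 − 50·8.6 = 0 → C_y = 962.16925/11.2 = 85.908 ≈ 85.91 kN.
ΣF_y = 0: A_y + 85.908 − 3.63·7.7 − 50 = 0 → A_y = -7.957 kN.
ΣF_x = 0: no horizontal applied forces, so A_x = 0.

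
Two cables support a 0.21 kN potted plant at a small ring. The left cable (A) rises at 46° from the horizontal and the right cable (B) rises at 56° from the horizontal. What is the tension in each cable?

T_A = 0.1201 kN, T_B = 0.1491 kN

ΣF_x = 0: −T_A·cos46° + T_B·cos56° = 0 → T_B = 1.24225·T_A.
ΣF_y = 0: T_A·sin46° + T_B·sin56° = 0.21.
Substitute: T_A·(0.71934 + 1.24225·0.829038) = 0.21 → T_A = 0.120054 ≈ 0.1201 kN.
Then T_B = 1.24225 × 0.120054 = 0.1491 kN.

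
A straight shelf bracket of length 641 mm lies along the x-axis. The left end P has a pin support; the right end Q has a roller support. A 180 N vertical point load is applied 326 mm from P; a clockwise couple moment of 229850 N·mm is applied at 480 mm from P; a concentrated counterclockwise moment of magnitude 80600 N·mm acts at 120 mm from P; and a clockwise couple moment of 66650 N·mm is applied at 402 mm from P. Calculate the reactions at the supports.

Moments about P: Q_y·641 − 180·326 − 229850 + 80600 − 66650 = 0 → Q_y = 274580/641 = 428.362 ≈ 428.4 N.
ΣF_y = 0: P_y + 428.362 − 180 = 0 → P_y = -248.4 N.
ΣF_x = 0: no horizontal applied forces, so P_x = 0.

P_x = 0, P_y = -248.4 N, Q_y = 428.4 N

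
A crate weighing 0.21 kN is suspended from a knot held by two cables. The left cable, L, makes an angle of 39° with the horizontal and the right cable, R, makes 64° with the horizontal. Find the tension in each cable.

T_L = 0.09448 kN, T_R = 0.1675 kN

ΣF_x = 0: −T_L·cos39° + T_R·cos64° = 0 → T_R = 1.7728·T_L.
ΣF_y = 0: T_L·sin39° + T_R·sin64° = 0.21.
Substitute: T_L·(0.62932 + 1.7728·0.898794) = 0.21 → T_L = 0.0944796 ≈ 0.09448 kN.
Then T_R = 1.7728 × 0.0944796 = 0.1675 kN.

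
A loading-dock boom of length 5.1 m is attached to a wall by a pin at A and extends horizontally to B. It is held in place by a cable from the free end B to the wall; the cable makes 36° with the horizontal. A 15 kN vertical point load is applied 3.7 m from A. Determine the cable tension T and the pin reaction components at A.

T = 18.51 kN, A_x = 14.98 kN, A_y = 4.118 kN

ΣM about A: T·sin36°·5.1 − 15·3.7 = 0 → T = 55.5/(5.1·0.587785) = 18.5142 ≈ 18.51 kN.
ΣF_x = 0: A_x − T·cos36° = 0 → A_x = 18.5142 × 0.809017 = 14.98 kN.
ΣF_y = 0: A_y + T·sin36° − 15 = 0 → A_y = 15 − 18.5142 × 0.587785 = 4.118 kN.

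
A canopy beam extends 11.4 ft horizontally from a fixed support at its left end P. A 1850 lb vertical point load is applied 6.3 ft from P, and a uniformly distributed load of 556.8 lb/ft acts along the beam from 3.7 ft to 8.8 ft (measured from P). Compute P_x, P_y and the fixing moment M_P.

Resultant of the distributed load: 556.8 × 5.1 = 2839.68 lb at 6.25 ft from P.
ΣF_x = 0: P_x = 0.
ΣF_y = 0: P_y − 1850 − 556.8·5.1 = 0 → P_y = 4690 lb.
ΣM about P: M_P − 1850·6.3 − (556.8·5.1)·6.25 = 0 → M_P = 29400 lb·ft.

P_x = 0, P_y = 4690 lb, M_P = 29400 lb·ft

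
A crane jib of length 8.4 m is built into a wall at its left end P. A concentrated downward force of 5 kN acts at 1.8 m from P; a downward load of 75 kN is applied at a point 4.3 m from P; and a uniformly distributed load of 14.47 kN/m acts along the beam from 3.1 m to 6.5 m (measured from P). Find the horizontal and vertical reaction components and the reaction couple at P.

Resultant of the distributed load: 14.47 × 3.4 = 49.198 kN at 4.8 m from P.
ΣF_x = 0: P_x = 0.
ΣF_y = 0: P_y − 5 − 75 − 14.47·3.4 = 0 → P_y = 129.2 kN.
ΣM about P: M_P − 5·1.8 − 75·4.3 − (14.47·3.4)·4.8 = 0 → M_P = 567.7 kN·m.

P_x = 0, P_y = 129.2 kN, M_P = 567.7 kN·m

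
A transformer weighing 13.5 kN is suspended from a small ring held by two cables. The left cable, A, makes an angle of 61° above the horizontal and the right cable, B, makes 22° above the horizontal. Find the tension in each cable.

ΣF_x = 0: −T_A·cos61° + T_B·cos22° = 0 → T_B = 0.522884·T_A.
ΣF_y = 0: T_A·sin61° + T_B·sin22° = 13.5.
Substitute: T_A·(0.87462 + 0.522884·0.374607) = 13.5 → T_A = 12.611 ≈ 12.61 kN.
Then T_B = 0.522884 × 12.611 = 6.594 kN.

T_A = 12.61 kN, T_B = 6.594 kN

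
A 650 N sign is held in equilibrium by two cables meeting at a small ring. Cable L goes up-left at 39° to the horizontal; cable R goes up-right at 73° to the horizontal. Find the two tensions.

T_L = 205.0 N, T_R = 544.8 N

ΣF_x = 0: −T_L·cos39° + T_R·cos73° = 0 → T_R = 2.65808·T_L.
ΣF_y = 0: T_L·sin39° + T_R·sin73° = 650.
Substitute: T_L·(0.62932 + 2.65808·0.956305) = 650 → T_L = 204.966 ≈ 205.0 N.
Then T_R = 2.65808 × 204.966 = 544.8 N.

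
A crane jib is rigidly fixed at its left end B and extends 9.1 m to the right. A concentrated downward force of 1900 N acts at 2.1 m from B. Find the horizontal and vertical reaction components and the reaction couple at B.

ΣF_x = 0: B_x = 0.
ΣF_y = 0: B_y − 1900 = 0 → B_y = 1900 N.
ΣM about B: M_B − 1900·2.1 = 0 → M_B = 3990 N·m.

B_x = 0, B_y = 1900 N, M_B = 3990 N·m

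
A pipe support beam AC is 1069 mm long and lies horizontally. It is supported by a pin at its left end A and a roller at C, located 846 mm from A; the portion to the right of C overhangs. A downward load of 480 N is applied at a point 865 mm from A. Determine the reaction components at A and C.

A_x = 0, A_y = -10.78 N, C_y = 490.8 N

ΣM about A: C_y·846 − 480·865 = 0 → C_y = 415200/846 = 490.78 ≈ 490.8 N.
ΣF_y = 0: A_y + 490.78 − 480 = 0 → A_y = -10.78 N.
ΣF_x = 0: no horizontal applied forces, so A_x = 0.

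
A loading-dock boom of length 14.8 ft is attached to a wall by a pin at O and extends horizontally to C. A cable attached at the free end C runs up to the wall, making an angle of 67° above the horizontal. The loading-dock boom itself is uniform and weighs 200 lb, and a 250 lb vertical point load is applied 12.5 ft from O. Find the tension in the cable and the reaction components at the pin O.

ΣM about O: T·sin67°·14.8 − 200·7.4 − 250·12.5 = 0 → T = 4605/(14.8·0.920505) = 338.02 ≈ 338.0 lb.
ΣF_x = 0: O_x − T·cos67° = 0 → O_x = 338.02 × 0.390731 = 132.1 lb.
ΣF_y = 0: O_y + T·sin67° − 200 − 250 = 0 → O_y = 450 − 338.02 × 0.920505 = 138.9 lb.

T = 338.0 lb, O_x = 132.1 lb, O_y = 138.9 lb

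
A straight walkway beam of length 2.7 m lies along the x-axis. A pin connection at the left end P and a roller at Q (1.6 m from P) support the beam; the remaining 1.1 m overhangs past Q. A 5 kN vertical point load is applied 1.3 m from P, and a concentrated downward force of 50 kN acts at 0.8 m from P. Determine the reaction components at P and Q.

P_x = 0, P_y = 25.94 kN, Q_y = 29.06 kN

Moments about P: Q_y·1.6 − 5·1.3 − 50·0.8 = 0 → Q_y = 46.5/1.6 = 29.0625 ≈ 29.06 kN.
ΣF_y = 0: P_y + 29.0625 − 5 − 50 = 0 → P_y = 25.94 kN.
ΣF_x = 0: no horizontal applied forces, so P_x = 0.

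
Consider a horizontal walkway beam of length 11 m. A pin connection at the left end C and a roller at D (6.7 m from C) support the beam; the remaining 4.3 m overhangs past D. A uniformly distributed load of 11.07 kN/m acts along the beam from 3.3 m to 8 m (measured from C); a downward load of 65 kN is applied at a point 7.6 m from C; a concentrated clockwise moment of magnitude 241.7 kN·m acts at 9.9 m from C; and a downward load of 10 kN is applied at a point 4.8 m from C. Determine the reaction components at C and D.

Resultant of the distributed load: 11.07 × 4.7 = 52.029 kN at 5.65 m from C.
Taking moments about C: D_y·6.7 − (11.07·4.7)·5.65 − 65·7.6 − 241.7 − 10·4.8 = 0 → D_y = 1077.66385/6.7 = 160.845 ≈ 160.8 kN.
ΣF_y = 0: C_y + 160.845 − 11.07·4.7 − 65 − 10 = 0 → C_y = -33.82 kN.
ΣF_x = 0: no horizontal applied forces, so C_x = 0.

C_x = 0, C_y = -33.82 kN, D_y = 160.8 kN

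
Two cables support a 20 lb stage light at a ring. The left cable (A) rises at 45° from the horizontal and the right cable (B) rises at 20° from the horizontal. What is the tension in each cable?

ΣF_x = 0: −T_A·cos45° + T_B·cos20° = 0 → T_B = 0.752487·T_A.
ΣF_y = 0: T_A·sin45° + T_B·sin20° = 20.
Substitute: T_A·(0.707107 + 0.752487·0.34202) = 20 → T_A = 20.7367 ≈ 20.74 lb.
Then T_B = 0.752487 × 20.7367 = 15.60 lb.

T_A = 20.74 lb, T_B = 15.60 lb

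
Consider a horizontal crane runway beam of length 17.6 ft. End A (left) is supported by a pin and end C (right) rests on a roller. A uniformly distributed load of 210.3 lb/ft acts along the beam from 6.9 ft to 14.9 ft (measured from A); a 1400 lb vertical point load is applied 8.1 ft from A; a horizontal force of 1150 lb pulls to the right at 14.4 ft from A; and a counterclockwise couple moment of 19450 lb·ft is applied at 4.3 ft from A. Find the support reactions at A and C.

Resultant of the distributed load: 210.3 × 8 = 1682.4 lb at 10.9 ft from A.
Taking moments about A: C_y·17.6 − (210.3·8)·10.9 − 1400·8.1 + 19450 = 0 → C_y = 10228.16/17.6 = 581.145 ≈ 581.1 lb.
ΣF_y = 0: A_y + 581.145 − 210.3·8 − 1400 = 0 → A_y = 2501 lb.
ΣF_x = 0: A_x + 1150 = 0 → A_x = -1150 lb.

A_x = -1150 lb, A_y = 2501 lb, C_y = 581.1 lb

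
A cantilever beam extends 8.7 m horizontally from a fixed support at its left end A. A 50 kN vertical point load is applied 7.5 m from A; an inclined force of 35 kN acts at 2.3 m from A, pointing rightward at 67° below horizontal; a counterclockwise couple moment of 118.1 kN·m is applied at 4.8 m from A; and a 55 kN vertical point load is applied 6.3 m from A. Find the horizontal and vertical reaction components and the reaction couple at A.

A_x = -13.68 kN, A_y = 137.2 kN, M_A = 677.5 kN·m

ΣF_x = 0: A_x + 35·cos67° = 0 → A_x = -13.68 kN.
ΣF_y = 0: A_y − 50 − 35·sin67° − 55 = 0 → A_y = 137.2 kN.
ΣM about A: M_A − 50·7.5 − 35·sin67°·2.3 + 118.1 − 55·6.3 = 0 → M_A = 677.5 kN·m.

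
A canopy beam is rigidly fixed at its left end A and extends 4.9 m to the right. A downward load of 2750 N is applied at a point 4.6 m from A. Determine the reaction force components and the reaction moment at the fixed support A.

A_x = 0, A_y = 2750 N, M_A = 12650 N·m

ΣF_x = 0: A_x = 0.
ΣF_y = 0: A_y − 2750 = 0 → A_y = 2750 N.
ΣM about A: M_A − 2750·4.6 = 0 → M_A = 12650 N·m.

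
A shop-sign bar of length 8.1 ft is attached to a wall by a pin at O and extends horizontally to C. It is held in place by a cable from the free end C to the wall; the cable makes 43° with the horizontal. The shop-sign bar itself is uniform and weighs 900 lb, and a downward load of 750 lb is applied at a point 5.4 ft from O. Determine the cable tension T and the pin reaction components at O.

ΣM about O: T·sin43°·8.1 − 900·4.05 − 750·5.4 = 0 → T = 7695/(8.1·0.681998) = 1392.97 ≈ 1393 lb.
ΣF_x = 0: O_x − T·cos43° = 0 → O_x = 1392.97 × 0.731354 = 1019 lb.
ΣF_y = 0: O_y + T·sin43° − 900 − 750 = 0 → O_y = 1650 − 1392.97 × 0.681998 = 700.0 lb.

T = 1393 lb, O_x = 1019 lb, O_y = 700.0 lb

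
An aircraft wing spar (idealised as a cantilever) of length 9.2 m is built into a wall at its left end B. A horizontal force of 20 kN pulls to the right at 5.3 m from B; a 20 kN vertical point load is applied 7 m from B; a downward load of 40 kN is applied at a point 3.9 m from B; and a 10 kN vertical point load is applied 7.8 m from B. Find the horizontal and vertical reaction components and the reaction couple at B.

ΣF_x = 0: B_x + 20 = 0 → B_x = -20.00 kN.
ΣF_y = 0: B_y − 20 − 40 − 10 = 0 → B_y = 70.00 kN.
ΣM about B: M_B − 20·7 − 40·3.9 − 10·7.8 = 0 → M_B = 374.0 kN·m.

B_x = -20.00 kN, B_y = 70.00 kN, M_B = 374.0 kN·m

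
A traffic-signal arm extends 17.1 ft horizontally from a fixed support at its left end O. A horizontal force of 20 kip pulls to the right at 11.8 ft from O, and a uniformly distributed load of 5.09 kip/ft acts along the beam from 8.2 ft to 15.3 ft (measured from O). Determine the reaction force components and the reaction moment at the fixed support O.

O_x = -20.00 kip, O_y = 36.14 kip, M_O = 424.6 kip·ft

Resultant of the distributed load: 5.09 × 7.1 = 36.139 kip at 11.75 ft from O.
ΣF_x = 0: O_x + 20 = 0 → O_x = -20.00 kip.
ΣF_y = 0: O_y − 5.09·7.1 = 0 → O_y = 36.14 kip.
ΣM about O: M_O − (5.09·7.1)·11.75 = 0 → M_O = 424.6 kip·ft.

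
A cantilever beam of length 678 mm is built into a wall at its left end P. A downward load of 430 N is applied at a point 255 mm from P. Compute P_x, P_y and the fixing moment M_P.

ΣF_x = 0: P_x = 0.
ΣF_y = 0: P_y − 430 = 0 → P_y = 430.0 N.
ΣM about P: M_P − 430·255 = 0 → M_P = 109600 N·mm.

P_x = 0, P_y = 430.0 N, M_P = 109600 N·mm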